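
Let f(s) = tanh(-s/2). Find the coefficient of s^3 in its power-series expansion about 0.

1/24

Differentiate repeatedly and evaluate at the center.
f(0) = 0
f′(0) = -1/2
f′′(0) = 0
f′′′(0) = 1/4
So c_3 = f′′′(0)/3! = 1/24.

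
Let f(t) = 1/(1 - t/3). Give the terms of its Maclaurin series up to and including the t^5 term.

t^5/243 + t^4/81 + t^3/27 + t^2/9 + t/3 + 1

Compute the successive derivatives at the expansion point and divide by k!.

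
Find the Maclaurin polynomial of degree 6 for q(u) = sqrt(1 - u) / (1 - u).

231*u^6/1024 + 63*u^5/256 + 35*u^4/128 + 5*u^3/16 + 3*u^2/8 + u/2 + 1

Write out both Maclaurin series and multiply, keeping only the needed powers.
q(0) = 1
q′(0) = 1/2
q′′(0) = 3/4
q′′′(0) = 15/8
q^(4)(0) = 105/16
q^(5)(0) = 945/32
q^(6)(0) = 10395/64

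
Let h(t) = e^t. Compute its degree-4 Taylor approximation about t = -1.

Apply the Taylor formula c_k = f^(k)(a)/k!.
[(t + 1)^0] = e^(-1);  [(t + 1)^1] = e^(-1);  [(t + 1)^2] = e^(-1)/2;  [(t + 1)^3] = e^(-1)/6;  [(t + 1)^4] = e^(-1)/24.

(t + 1)^4*e^(-1)/24 + (t + 1)^3*e^(-1)/6 + (t + 1)^2*e^(-1)/2 + (t + 1)*e^(-1) + e^(-1)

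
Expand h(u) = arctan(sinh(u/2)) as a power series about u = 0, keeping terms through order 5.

u^5/768 - u^3/48 + u/2

Let u equal the inner series; expand the outer function in u and truncate.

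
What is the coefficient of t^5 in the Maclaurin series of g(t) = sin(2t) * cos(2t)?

64/15

Write out both Maclaurin series and multiply, keeping only the needed powers.
g(0) = 0
g′(0) = 2
g′′(0) = 0
g′′′(0) = -32
g^(4)(0) = 0
g^(5)(0) = 512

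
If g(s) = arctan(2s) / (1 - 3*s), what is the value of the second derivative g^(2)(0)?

12

Use 1/(1 - r) = Σ r^k on the denominator, then take the Cauchy product.
From the series, [s^2] g = 6; multiply by 2! = 2 to get 12.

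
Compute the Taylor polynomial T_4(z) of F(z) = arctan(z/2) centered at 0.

F(0) = 0
F′(0) = 1/2
F′′(0) = 0
F′′′(0) = -1/4
F^(4)(0) = 0
Dividing each by k! gives the coefficients c_0, ..., c_4.

-z^3/24 + z/2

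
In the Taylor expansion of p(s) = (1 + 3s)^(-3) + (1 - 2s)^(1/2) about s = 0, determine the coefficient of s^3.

Combine the two series term by term.
[s^0] = 2;  [s^1] = -10;  [s^2] = 107/2;  [s^3] = -541/2.
So c_3 = p′′′(0)/3! = -541/2.

-541/2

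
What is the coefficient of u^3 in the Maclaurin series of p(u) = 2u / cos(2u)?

Invert the denominator's series and multiply.
p(0) = 0
p′(0) = 2
p′′(0) = 0
p′′′(0) = 24
Then c_k = p^(k)(0)/k! gives each Taylor coefficient.

4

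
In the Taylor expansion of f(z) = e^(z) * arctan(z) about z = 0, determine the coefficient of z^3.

1/6

Multiply the two series term by term and collect like powers.
f(0) = 0
f′(0) = 1
f′′(0) = 2
f′′′(0) = 1
Dividing each by k! gives the coefficients c_0, ..., c_3.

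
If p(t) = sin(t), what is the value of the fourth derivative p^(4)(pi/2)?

1

Compute the successive derivatives at the expansion point and divide by k!.
The coefficient of (t - pi/2)^4 in the expansion is 1/24, so p^(4)(pi/2) = 4! * (1/24) = 1.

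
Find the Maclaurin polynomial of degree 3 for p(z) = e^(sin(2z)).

Plug the Maclaurin series of the inner function into that of the outer and collect terms.
p(0) = 1
p′(0) = 2
p′′(0) = 4
p′′′(0) = 0

2*z^2 + 2*z + 1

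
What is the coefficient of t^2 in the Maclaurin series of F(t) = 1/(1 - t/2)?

Differentiate repeatedly and evaluate at the center.
F(0) = 1
F′(0) = 1/2
F′′(0) = 1/2

1/4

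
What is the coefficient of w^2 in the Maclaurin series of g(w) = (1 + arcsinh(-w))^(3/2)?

Substitute the inner expansion into the outer series and collect powers.

3/8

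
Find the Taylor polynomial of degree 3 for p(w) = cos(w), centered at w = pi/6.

Use the known series and substitute for the argument.
[(w - pi/6)^0] = sqrt(3)/2;  [(w - pi/6)^1] = -1/2;  [(w - pi/6)^2] = -sqrt(3)/4;  [(w - pi/6)^3] = 1/12.

(w - pi/6)^3/12 - sqrt(3)*(w - pi/6)^2/4 - (w - pi/6)/2 + sqrt(3)/2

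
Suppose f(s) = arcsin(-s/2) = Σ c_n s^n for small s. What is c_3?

-1/48

c_3 = f′′′(0)/3! = -1/48.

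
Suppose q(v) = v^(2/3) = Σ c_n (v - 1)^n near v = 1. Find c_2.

q(1) = 1
q′(1) = 2/3
q′′(1) = -2/9
The Taylor polynomial is Σ q^(k)(1)/k! · (v - 1)^k.

-1/9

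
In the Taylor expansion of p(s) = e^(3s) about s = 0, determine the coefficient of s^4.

27/8

p(0) = 1
p′(0) = 3
p′′(0) = 9
p′′′(0) = 27
p^(4)(0) = 81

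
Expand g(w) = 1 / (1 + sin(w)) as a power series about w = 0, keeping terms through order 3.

Use the geometric series for the reciprocal, then substitute.

-5*w^3/6 + w^2 - w + 1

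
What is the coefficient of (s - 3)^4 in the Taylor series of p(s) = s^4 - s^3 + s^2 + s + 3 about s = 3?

Apply the Taylor formula c_k = f^(k)(a)/k!.
p(3) = 69
p′(3) = 88
p′′(3) = 92
p′′′(3) = 66
p^(4)(3) = 24
Dividing each by k! gives the coefficients c_0, ..., c_4.

1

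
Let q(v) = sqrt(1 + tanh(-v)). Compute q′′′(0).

5/8

Let u equal the inner series; expand the outer function in u and truncate.
The coefficient of v^3 in the expansion is 5/48, so q′′′(0) = 3! * (5/48) = 5/8.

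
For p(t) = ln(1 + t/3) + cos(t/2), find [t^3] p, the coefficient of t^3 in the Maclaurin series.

1/81

Add the two expansions coefficient-wise.
p(0) = 1
p′(0) = 1/3
p′′(0) = -13/36
p′′′(0) = 2/27
The Taylor polynomial is Σ p^(k)(0)/k! · t^k.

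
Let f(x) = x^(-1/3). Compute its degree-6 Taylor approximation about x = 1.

f(1) = 1
f′(1) = -1/3
f′′(1) = 4/9
f′′′(1) = -28/27
f^(4)(1) = 280/81
f^(5)(1) = -3640/243
f^(6)(1) = 58240/729
Then c_k = f^(k)(1)/k! gives each Taylor coefficient.

728*(x - 1)^6/6561 - 91*(x - 1)^5/729 + 35*(x - 1)^4/243 - 14*(x - 1)^3/81 + 2*(x - 1)^2/9 - (x - 1)/3 + 1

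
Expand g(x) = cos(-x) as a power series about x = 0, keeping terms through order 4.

x^4/24 - x^2/2 + 1

Use the known series and substitute for the argument.
g(0) = 1
g′(0) = 0
g′′(0) = -1
g′′′(0) = 0
g^(4)(0) = 1
Dividing each by k! gives the coefficients c_0, ..., c_4.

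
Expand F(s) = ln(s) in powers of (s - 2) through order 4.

[(s - 2)^0] = ln(2);  [(s - 2)^1] = 1/2;  [(s - 2)^2] = -1/8;  [(s - 2)^3] = 1/24;  [(s - 2)^4] = -1/64.

-(s - 2)^4/64 + (s - 2)^3/24 - (s - 2)^2/8 + (s - 2)/2 + ln(2)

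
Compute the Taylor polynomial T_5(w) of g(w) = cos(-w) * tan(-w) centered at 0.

-w^5/120 + w^3/6 - w

Take the Cauchy product of the two expansions.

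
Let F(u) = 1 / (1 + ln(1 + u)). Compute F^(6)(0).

Use the geometric series for the reciprocal, then substitute.
The coefficient of u^6 in the expansion is 3289/360, so F^(6)(0) = 6! * (3289/360) = 6578.

6578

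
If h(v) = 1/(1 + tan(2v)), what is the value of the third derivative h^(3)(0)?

-64

Substitute the inner expansion into the outer series and collect powers.
The coefficient of v^3 in the expansion is -32/3, so h′′′(0) = 3! * (-32/3) = -64.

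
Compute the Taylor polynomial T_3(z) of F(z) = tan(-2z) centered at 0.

F(0) = 0
F′(0) = -2
F′′(0) = 0
F′′′(0) = -16
Then c_k = F^(k)(0)/k! gives each Taylor coefficient.

-8*z^3/3 - 2*z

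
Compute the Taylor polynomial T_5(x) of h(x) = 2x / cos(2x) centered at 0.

Divide the numerator series by the denominator series (power-series long division).

20*x^5/3 + 4*x^3 + 2*x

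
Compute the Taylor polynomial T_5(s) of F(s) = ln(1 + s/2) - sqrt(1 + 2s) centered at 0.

Combine the two series term by term.

-139*s^5/160 + 39*s^4/64 - 11*s^3/24 + 3*s^2/8 - s/2 - 1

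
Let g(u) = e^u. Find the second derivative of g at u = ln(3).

3

The coefficient of (u - ln(3))^2 in the expansion is 3/2, so g′′(ln(3)) = 2! * (3/2) = 3.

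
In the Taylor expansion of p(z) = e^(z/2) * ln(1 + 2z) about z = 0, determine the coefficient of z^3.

Expand each factor separately, then convolve coefficients.
p(0) = 0
p′(0) = 2
p′′(0) = -2
p′′′(0) = 23/2

23/12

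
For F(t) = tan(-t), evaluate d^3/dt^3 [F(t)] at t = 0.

-2

From the series, [t^3] F = -1/3; multiply by 3! = 6 to get -2.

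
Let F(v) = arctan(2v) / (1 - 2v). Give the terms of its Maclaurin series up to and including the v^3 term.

16*v^3/3 + 4*v^2 + 2*v

Expand each factor separately, then convolve coefficients.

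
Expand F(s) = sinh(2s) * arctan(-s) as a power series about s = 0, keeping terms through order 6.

Take the Cauchy product of the two expansions.
F(0) = 0
F′(0) = 0
F′′(0) = -4
F′′′(0) = 0
F^(4)(0) = -16
F^(5)(0) = 0
F^(6)(0) = -160

-2*s^6/9 - 2*s^4/3 - 2*s^2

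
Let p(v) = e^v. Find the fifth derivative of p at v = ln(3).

3

The coefficient of (v - ln(3))^5 in the expansion is 1/40, so p^(5)(ln(3)) = 5! * (1/40) = 3.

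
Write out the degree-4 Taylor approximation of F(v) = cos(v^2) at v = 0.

F(0) = 1
F′(0) = 0
F′′(0) = 0
F′′′(0) = 0
F^(4)(0) = -12
Then c_k = F^(k)(0)/k! gives each Taylor coefficient.

1 - v^4/2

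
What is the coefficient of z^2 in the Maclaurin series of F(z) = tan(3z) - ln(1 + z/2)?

1/8

Expand each term separately and add.
F(0) = 0
F′(0) = 5/2
F′′(0) = 1/4
So c_2 = F′′(0)/2! = 1/8.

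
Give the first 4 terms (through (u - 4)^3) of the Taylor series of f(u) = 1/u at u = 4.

Use the known series and substitute for the argument.
f(4) = 1/4
f′(4) = -1/16
f′′(4) = 1/32
f′′′(4) = -3/128
The Taylor polynomial is Σ f^(k)(4)/k! · (u - 4)^k.

-(u - 4)^3/256 + (u - 4)^2/64 - (u - 4)/16 + 1/4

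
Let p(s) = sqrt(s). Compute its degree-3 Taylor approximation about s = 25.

Compute the successive derivatives at the expansion point and divide by k!.
[(s - 25)^0] = 5;  [(s - 25)^1] = 1/10;  [(s - 25)^2] = -1/1000;  [(s - 25)^3] = 1/50000.

(s - 25)^3/50000 - (s - 25)^2/1000 + (s - 25)/10 + 5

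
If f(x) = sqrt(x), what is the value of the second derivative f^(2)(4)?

-1/32

Compute the successive derivatives at the expansion point and divide by k!.
The coefficient of (x - 4)^2 in the expansion is -1/64, so f′′(4) = 2! * (-1/64) = -1/32.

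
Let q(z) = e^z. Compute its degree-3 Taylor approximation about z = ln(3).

[(z - ln(3))^0] = 3;  [(z - ln(3))^1] = 3;  [(z - ln(3))^2] = 3/2;  [(z - ln(3))^3] = 1/2.

(z - ln(3))^3/2 + 3*(z - ln(3))^2/2 + 3*(z - ln(3)) + 3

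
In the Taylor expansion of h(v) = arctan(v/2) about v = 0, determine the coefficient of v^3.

-1/24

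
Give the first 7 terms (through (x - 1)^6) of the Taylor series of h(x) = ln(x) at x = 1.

Compute the successive derivatives at the expansion point and divide by k!.
h(1) = 0
h′(1) = 1
h′′(1) = -1
h′′′(1) = 2
h^(4)(1) = -6
h^(5)(1) = 24
h^(6)(1) = -120

-(x - 1)^6/6 + (x - 1)^5/5 - (x - 1)^4/4 + (x - 1)^3/3 - (x - 1)^2/2 + (x - 1)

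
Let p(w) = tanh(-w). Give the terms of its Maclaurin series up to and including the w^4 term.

w^3/3 - w

p(0) = 0
p′(0) = -1
p′′(0) = 0
p′′′(0) = 2
p^(4)(0) = 0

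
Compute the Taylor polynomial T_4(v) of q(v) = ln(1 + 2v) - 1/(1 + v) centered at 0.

Expand each term separately and add.
q(0) = -1
q′(0) = 3
q′′(0) = -6
q′′′(0) = 22
q^(4)(0) = -120
Then c_k = q^(k)(0)/k! gives each Taylor coefficient.

-5*v^4 + 11*v^3/3 - 3*v^2 + 3*v - 1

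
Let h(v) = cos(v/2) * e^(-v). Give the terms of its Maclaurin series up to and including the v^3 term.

Multiply the two series term by term and collect like powers.
h(0) = 1
h′(0) = -1
h′′(0) = 3/4
h′′′(0) = -1/4
Dividing each by k! gives the coefficients c_0, ..., c_3.

-v^3/24 + 3*v^2/8 - v + 1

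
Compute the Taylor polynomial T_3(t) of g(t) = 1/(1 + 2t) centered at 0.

g(0) = 1
g′(0) = -2
g′′(0) = 8
g′′′(0) = -48

-8*t^3 + 4*t^2 - 2*t + 1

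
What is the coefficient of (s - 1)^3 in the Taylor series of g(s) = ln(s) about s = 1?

g(1) = 0
g′(1) = 1
g′′(1) = -1
g′′′(1) = 2
So c_3 = g′′′(1)/3! = 1/3.

1/3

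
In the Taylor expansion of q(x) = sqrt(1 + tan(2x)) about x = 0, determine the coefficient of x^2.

Compose series: expand the inner function first, then feed it into the outer expansion.
q(0) = 1
q′(0) = 1
q′′(0) = -1
So c_2 = q′′(0)/2! = -1/2.

-1/2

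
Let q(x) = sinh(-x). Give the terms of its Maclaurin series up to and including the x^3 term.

Differentiate repeatedly and evaluate at the center.
[x^0] = 0;  [x^1] = -1;  [x^2] = 0;  [x^3] = -1/6.

-x^3/6 - x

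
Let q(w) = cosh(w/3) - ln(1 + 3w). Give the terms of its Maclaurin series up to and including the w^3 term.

-9*w^3 + 41*w^2/9 - 3*w + 1

Expand each term separately and add.
q(0) = 1
q′(0) = -3
q′′(0) = 82/9
q′′′(0) = -54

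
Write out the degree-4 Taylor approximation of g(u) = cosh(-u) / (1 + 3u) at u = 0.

2053*u^4/24 - 57*u^3/2 + 19*u^2/2 - 3*u + 1

Take the Cauchy product of the two expansions.
g(0) = 1
g′(0) = -3
g′′(0) = 19
g′′′(0) = -171
g^(4)(0) = 2053
Dividing each by k! gives the coefficients c_0, ..., c_4.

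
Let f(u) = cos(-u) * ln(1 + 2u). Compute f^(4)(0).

Write out both Maclaurin series and multiply, keeping only the needed powers.
The coefficient of u^4 in the expansion is -3, so f^(4)(0) = 4! * (-3) = -72.

-72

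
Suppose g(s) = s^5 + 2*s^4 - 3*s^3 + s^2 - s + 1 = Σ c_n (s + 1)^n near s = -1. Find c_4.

-3

g(-1) = 7
g′(-1) = -15
g′′(-1) = 24
g′′′(-1) = -6
g^(4)(-1) = -72
Then c_k = g^(k)(-1)/k! gives each Taylor coefficient.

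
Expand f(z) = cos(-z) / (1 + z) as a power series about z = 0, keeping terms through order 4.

13*z^4/24 - z^3/2 + z^2/2 - z + 1

Take the Cauchy product of the two expansions.
[z^0] = 1;  [z^1] = -1;  [z^2] = 1/2;  [z^3] = -1/2;  [z^4] = 13/24.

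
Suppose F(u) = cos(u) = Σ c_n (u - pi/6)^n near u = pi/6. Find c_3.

1/12

F(pi/6) = sqrt(3)/2
F′(pi/6) = -1/2
F′′(pi/6) = -sqrt(3)/2
F′′′(pi/6) = 1/2
So c_3 = F′′′(pi/6)/3! = 1/12.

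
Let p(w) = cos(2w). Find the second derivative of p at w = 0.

-4

Compute the successive derivatives at the expansion point and divide by k!.
The coefficient of w^2 in the expansion is -2, so p′′(0) = 2! * (-2) = -4.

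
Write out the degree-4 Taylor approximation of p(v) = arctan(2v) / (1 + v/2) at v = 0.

13*v^4/12 - 13*v^3/6 - v^2 + 2*v

Multiply the two series term by term and collect like powers.
p(0) = 0
p′(0) = 2
p′′(0) = -2
p′′′(0) = -13
p^(4)(0) = 26
Then c_k = p^(k)(0)/k! gives each Taylor coefficient.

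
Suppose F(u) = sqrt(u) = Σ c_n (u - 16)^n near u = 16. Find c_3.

1/16384

F(16) = 4
F′(16) = 1/8
F′′(16) = -1/256
F′′′(16) = 3/8192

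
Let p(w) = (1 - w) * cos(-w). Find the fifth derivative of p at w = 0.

Distribute the polynomial across the series and collect like powers.
The coefficient of w^5 in the expansion is -1/24, so p^(5)(0) = 5! * (-1/24) = -5.

-5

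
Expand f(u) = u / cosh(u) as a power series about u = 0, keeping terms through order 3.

-u^3/2 + u

Invert the denominator's series and multiply.
f(0) = 0
f′(0) = 1
f′′(0) = 0
f′′′(0) = -3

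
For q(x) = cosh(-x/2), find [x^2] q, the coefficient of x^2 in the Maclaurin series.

[x^0] = 1;  [x^1] = 0;  [x^2] = 1/8.

1/8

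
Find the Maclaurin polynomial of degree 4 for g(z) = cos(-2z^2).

1 - 2*z^4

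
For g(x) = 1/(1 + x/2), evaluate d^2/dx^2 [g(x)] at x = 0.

The coefficient of x^2 in the expansion is 1/4, so g′′(0) = 2! * (1/4) = 1/2.

1/2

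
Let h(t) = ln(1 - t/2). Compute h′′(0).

-1/4

Compute the successive derivatives at the expansion point and divide by k!.
From the series, [t^2] h = -1/8; multiply by 2! = 2 to get -1/4.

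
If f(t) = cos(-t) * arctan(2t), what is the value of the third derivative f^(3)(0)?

-22

Expand each factor separately, then convolve coefficients.
The coefficient of t^3 in the expansion is -11/3, so f′′′(0) = 3! * (-11/3) = -22.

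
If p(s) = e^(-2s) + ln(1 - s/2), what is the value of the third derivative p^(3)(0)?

Add the two expansions coefficient-wise.
From the series, [s^3] p = -11/8; multiply by 3! = 6 to get -33/4.

-33/4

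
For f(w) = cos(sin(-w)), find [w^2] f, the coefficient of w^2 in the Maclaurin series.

Substitute the inner expansion into the outer series and collect powers.
f(0) = 1
f′(0) = 0
f′′(0) = -1

-1/2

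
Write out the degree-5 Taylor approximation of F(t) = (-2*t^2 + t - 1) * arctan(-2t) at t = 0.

Multiply each power in the prefactor through the base expansion.
F(0) = 0
F′(0) = 2
F′′(0) = -4
F′′′(0) = 8
F^(4)(0) = 64
F^(5)(0) = 128

16*t^5/15 + 8*t^4/3 + 4*t^3/3 - 2*t^2 + 2*t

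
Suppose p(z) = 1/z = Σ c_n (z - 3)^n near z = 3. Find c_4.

p(3) = 1/3
p′(3) = -1/9
p′′(3) = 2/27
p′′′(3) = -2/27
p^(4)(3) = 8/81

1/243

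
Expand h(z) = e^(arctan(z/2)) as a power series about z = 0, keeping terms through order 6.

Substitute the inner expansion into the outer series and collect powers.
h(0) = 1
h′(0) = 1/2
h′′(0) = 1/4
h′′′(0) = -1/8
h^(4)(0) = -7/16
h^(5)(0) = 5/32
h^(6)(0) = 145/64
The Taylor polynomial is Σ h^(k)(0)/k! · z^k.

29*z^6/9216 + z^5/768 - 7*z^4/384 - z^3/48 + z^2/8 + z/2 + 1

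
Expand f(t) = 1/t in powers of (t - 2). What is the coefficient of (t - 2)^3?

f(2) = 1/2
f′(2) = -1/4
f′′(2) = 1/4
f′′′(2) = -3/8

-1/16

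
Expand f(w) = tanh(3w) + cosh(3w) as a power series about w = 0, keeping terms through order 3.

-9*w^3 + 9*w^2/2 + 3*w + 1

Expand each term separately and add.
[w^0] = 1;  [w^1] = 3;  [w^2] = 9/2;  [w^3] = -9.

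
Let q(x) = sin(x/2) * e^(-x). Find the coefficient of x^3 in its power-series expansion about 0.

Expand each factor separately, then convolve coefficients.

11/48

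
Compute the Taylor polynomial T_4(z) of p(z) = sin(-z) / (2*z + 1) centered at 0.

Expand 1/(denominator) as a geometric series and multiply by the numerator's series.
p(0) = 0
p′(0) = -1
p′′(0) = 4
p′′′(0) = -23
p^(4)(0) = 184
Then c_k = p^(k)(0)/k! gives each Taylor coefficient.

23*z^4/3 - 23*z^3/6 + 2*z^2 - z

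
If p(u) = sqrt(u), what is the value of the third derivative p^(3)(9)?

1/648

Apply the Taylor formula c_k = f^(k)(a)/k!.
From the series, [(u - 9)^3] p = 1/3888; multiply by 3! = 6 to get 1/648.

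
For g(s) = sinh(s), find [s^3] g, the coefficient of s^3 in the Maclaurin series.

[s^0] = 0;  [s^1] = 1;  [s^2] = 0;  [s^3] = 1/6.
So c_3 = g′′′(0)/3! = 1/6.

1/6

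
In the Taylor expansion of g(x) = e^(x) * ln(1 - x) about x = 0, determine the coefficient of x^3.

Write out both Maclaurin series and multiply, keeping only the needed powers.
g(0) = 0
g′(0) = -1
g′′(0) = -3
g′′′(0) = -8
So c_3 = g′′′(0)/3! = -4/3.

-4/3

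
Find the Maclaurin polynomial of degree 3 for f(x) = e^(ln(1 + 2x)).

2*x + 1

Compose series: expand the inner function first, then feed it into the outer expansion.
[x^0] = 1;  [x^1] = 2;  [x^2] = 0;  [x^3] = 0.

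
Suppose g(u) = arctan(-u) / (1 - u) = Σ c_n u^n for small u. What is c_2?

-1

Multiply the numerator's expansion by the denominator's geometric series.
[u^0] = 0;  [u^1] = -1;  [u^2] = -1.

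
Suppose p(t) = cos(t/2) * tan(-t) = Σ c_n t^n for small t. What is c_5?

Write out both Maclaurin series and multiply, keeping only the needed powers.
[t^0] = 0;  [t^1] = -1;  [t^2] = 0;  [t^3] = -5/24;  [t^4] = 0;  [t^5] = -181/1920.

-181/1920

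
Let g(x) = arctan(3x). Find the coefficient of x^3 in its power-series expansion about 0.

Apply the Taylor formula c_k = f^(k)(a)/k!.
[x^0] = 0;  [x^1] = 3;  [x^2] = 0;  [x^3] = -9.

-9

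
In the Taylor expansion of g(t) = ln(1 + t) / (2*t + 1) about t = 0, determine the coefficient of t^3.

Multiply the numerator's expansion by the denominator's geometric series.
[t^0] = 0;  [t^1] = 1;  [t^2] = -5/2;  [t^3] = 16/3.

16/3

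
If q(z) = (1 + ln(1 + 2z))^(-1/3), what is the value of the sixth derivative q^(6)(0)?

Compose series: expand the inner function first, then feed it into the outer expansion.
From the series, [z^6] q = 2897104/32805; multiply by 6! = 720 to get 46353664/729.

46353664/729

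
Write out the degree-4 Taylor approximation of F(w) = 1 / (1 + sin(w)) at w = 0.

2*w^4/3 - 5*w^3/6 + w^2 - w + 1

Write 1/(1+u) = 1 - u + u^2 - u^3 + ... and substitute the series for u.
[w^0] = 1;  [w^1] = -1;  [w^2] = 1;  [w^3] = -5/6;  [w^4] = 2/3.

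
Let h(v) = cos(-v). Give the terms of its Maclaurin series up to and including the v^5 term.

v^4/24 - v^2/2 + 1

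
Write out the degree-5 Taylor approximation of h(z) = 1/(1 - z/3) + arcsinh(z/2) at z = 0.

2009*z^5/311040 + z^4/81 + 7*z^3/432 + z^2/9 + 5*z/6 + 1

Expand each term separately and add.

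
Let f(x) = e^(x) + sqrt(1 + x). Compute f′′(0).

Combine the two series term by term.
From the series, [x^2] f = 3/8; multiply by 2! = 2 to get 3/4.

3/4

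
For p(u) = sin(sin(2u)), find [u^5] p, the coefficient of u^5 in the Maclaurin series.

16/5

Plug the Maclaurin series of the inner function into that of the outer and collect terms.
So c_5 = p^(5)(0)/5! = 16/5.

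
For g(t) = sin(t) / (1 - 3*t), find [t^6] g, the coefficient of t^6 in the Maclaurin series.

9541/40

Use 1/(1 - r) = Σ r^k on the denominator, then take the Cauchy product.
g(0) = 0
g′(0) = 1
g′′(0) = 6
g′′′(0) = 53
g^(4)(0) = 636
g^(5)(0) = 9541
g^(6)(0) = 171738
So c_6 = g^(6)(0)/6! = 9541/40.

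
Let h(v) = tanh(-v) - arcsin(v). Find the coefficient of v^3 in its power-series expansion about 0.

Add the two expansions coefficient-wise.
[v^0] = 0;  [v^1] = -2;  [v^2] = 0;  [v^3] = 1/6.

1/6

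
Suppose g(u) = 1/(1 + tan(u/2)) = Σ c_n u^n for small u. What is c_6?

61/1440

Plug the Maclaurin series of the inner function into that of the outer and collect terms.
g(0) = 1
g′(0) = -1/2
g′′(0) = 1/2
g′′′(0) = -1
g^(4)(0) = 5/2
g^(5)(0) = -8
g^(6)(0) = 61/2
Then c_k = g^(k)(0)/k! gives each Taylor coefficient.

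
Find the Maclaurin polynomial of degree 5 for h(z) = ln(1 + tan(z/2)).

z^5/48 - 7*z^4/192 + z^3/12 - z^2/8 + z/2

Let u equal the inner series; expand the outer function in u and truncate.
[z^0] = 0;  [z^1] = 1/2;  [z^2] = -1/8;  [z^3] = 1/12;  [z^4] = -7/192;  [z^5] = 1/48.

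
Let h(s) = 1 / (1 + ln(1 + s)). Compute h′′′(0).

-14

Expand as Σ (-1)^k u^k with u equal to the inner function's series.
The coefficient of s^3 in the expansion is -7/3, so h′′′(0) = 3! * (-7/3) = -14.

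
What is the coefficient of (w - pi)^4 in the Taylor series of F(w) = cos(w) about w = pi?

Use the known series and substitute for the argument.
F(pi) = -1
F′(pi) = 0
F′′(pi) = 1
F′′′(pi) = 0
F^(4)(pi) = -1

-1/24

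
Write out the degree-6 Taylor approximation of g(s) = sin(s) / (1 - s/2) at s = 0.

7*s^6/480 + 7*s^5/240 + s^4/24 + s^3/12 + s^2/2 + s

Write out both Maclaurin series and multiply, keeping only the needed powers.
g(0) = 0
g′(0) = 1
g′′(0) = 1
g′′′(0) = 1/2
g^(4)(0) = 1
g^(5)(0) = 7/2
g^(6)(0) = 21/2
The Taylor polynomial is Σ g^(k)(0)/k! · s^k.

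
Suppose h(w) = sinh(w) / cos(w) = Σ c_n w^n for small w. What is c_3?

Write the quotient as an unknown series and match coefficients against numerator = denominator · series.
h(0) = 0
h′(0) = 1
h′′(0) = 0
h′′′(0) = 4
So c_3 = h′′′(0)/3! = 2/3.

2/3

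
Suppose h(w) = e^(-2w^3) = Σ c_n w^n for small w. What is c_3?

-2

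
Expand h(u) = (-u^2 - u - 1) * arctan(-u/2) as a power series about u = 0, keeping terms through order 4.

Multiply each power in the prefactor through the base expansion.
h(0) = 0
h′(0) = 1/2
h′′(0) = 1
h′′′(0) = 11/4
h^(4)(0) = -1

-u^4/24 + 11*u^3/24 + u^2/2 + u/2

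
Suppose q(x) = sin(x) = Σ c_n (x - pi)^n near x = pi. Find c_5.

-1/120

c_5 = q^(5)(pi)/5! = -1/120.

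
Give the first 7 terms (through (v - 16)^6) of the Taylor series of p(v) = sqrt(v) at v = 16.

[(v - 16)^0] = 4;  [(v - 16)^1] = 1/8;  [(v - 16)^2] = -1/512;  [(v - 16)^3] = 1/16384;  [(v - 16)^4] = -5/2097152;  [(v - 16)^5] = 7/67108864;  [(v - 16)^6] = -21/4294967296.

-21*(v - 16)^6/4294967296 + 7*(v - 16)^5/67108864 - 5*(v - 16)^4/2097152 + (v - 16)^3/16384 - (v - 16)^2/512 + (v - 16)/8 + 4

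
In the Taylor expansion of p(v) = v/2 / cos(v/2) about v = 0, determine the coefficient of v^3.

1/16

Divide the numerator series by the denominator series (power-series long division).
[v^0] = 0;  [v^1] = 1/2;  [v^2] = 0;  [v^3] = 1/16.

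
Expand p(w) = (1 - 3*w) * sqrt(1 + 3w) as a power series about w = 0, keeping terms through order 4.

-1053*w^4/128 + 81*w^3/16 - 45*w^2/8 - 3*w/2 + 1

Distribute the polynomial across the series and collect like powers.
[w^0] = 1;  [w^1] = -3/2;  [w^2] = -45/8;  [w^3] = 81/16;  [w^4] = -1053/128.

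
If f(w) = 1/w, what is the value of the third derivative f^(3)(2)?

-3/8

Apply the Taylor formula c_k = f^(k)(a)/k!.
The coefficient of (w - 2)^3 in the expansion is -1/16, so f′′′(2) = 3! * (-1/16) = -3/8.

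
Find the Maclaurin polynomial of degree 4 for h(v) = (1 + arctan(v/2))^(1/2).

17*v^4/6144 - 5*v^3/384 - v^2/32 + v/4 + 1

Substitute the inner expansion into the outer series and collect powers.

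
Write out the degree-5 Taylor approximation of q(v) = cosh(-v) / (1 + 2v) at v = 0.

Multiply the two series term by term and collect like powers.
[v^0] = 1;  [v^1] = -2;  [v^2] = 9/2;  [v^3] = -9;  [v^4] = 433/24;  [v^5] = -433/12.

-433*v^5/12 + 433*v^4/24 - 9*v^3 + 9*v^2/2 - 2*v + 1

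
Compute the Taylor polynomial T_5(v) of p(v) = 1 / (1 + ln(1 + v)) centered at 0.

-347*v^5/60 + 11*v^4/3 - 7*v^3/3 + 3*v^2/2 - v + 1

Expand as Σ (-1)^k u^k with u equal to the inner function's series.
p(0) = 1
p′(0) = -1
p′′(0) = 3
p′′′(0) = -14
p^(4)(0) = 88
p^(5)(0) = -694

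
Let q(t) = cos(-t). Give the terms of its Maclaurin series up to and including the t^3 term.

1 - t^2/2

Differentiate repeatedly and evaluate at the center.
q(0) = 1
q′(0) = 0
q′′(0) = -1
q′′′(0) = 0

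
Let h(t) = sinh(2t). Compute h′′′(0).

8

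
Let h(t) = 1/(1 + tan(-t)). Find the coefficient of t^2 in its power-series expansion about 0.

1

Let u equal the inner series; expand the outer function in u and truncate.
h(0) = 1
h′(0) = 1
h′′(0) = 2
Then c_k = h^(k)(0)/k! gives each Taylor coefficient.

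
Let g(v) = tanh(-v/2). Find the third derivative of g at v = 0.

The coefficient of v^3 in the expansion is 1/24, so g′′′(0) = 3! * (1/24) = 1/4.

1/4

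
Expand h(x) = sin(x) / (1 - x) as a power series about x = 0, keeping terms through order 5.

Write out both Maclaurin series and multiply, keeping only the needed powers.

101*x^5/120 + 5*x^4/6 + 5*x^3/6 + x^2 + x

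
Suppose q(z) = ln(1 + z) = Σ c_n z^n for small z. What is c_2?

Compute the successive derivatives at the expansion point and divide by k!.

-1/2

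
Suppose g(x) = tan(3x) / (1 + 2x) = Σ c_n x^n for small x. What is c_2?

-6

Take the Cauchy product of the two expansions.
[x^0] = 0;  [x^1] = 3;  [x^2] = -6.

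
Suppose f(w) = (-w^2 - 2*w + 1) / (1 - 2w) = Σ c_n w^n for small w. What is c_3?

Distribute the polynomial across the series and collect like powers.

-2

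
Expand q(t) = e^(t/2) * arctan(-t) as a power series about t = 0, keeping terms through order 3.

Write out both Maclaurin series and multiply, keeping only the needed powers.
[t^0] = 0;  [t^1] = -1;  [t^2] = -1/2;  [t^3] = 5/24.

5*t^3/24 - t^2/2 - t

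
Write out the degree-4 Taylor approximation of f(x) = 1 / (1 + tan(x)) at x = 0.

Write 1/(1+u) = 1 - u + u^2 - u^3 + ... and substitute the series for u.
[x^0] = 1;  [x^1] = -1;  [x^2] = 1;  [x^3] = -4/3;  [x^4] = 5/3.

5*x^4/3 - 4*x^3/3 + x^2 - x + 1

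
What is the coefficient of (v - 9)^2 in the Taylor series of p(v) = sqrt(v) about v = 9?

-1/216

Use the known series and substitute for the argument.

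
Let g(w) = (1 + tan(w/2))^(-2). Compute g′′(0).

3/2

Compose series: expand the inner function first, then feed it into the outer expansion.
From the series, [w^2] g = 3/4; multiply by 2! = 2 to get 3/2.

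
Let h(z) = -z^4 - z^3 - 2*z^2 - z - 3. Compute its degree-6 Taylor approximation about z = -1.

-(z + 1)^4 + 3*(z + 1)^3 - 5*(z + 1)^2 + 4*(z + 1) - 4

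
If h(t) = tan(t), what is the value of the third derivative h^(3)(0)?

2

From the series, [t^3] h = 1/3; multiply by 3! = 6 to get 2.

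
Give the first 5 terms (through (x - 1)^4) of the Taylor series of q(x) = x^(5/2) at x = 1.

q(1) = 1
q′(1) = 5/2
q′′(1) = 15/4
q′′′(1) = 15/8
q^(4)(1) = -15/16
Then c_k = q^(k)(1)/k! gives each Taylor coefficient.

-5*(x - 1)^4/128 + 5*(x - 1)^3/16 + 15*(x - 1)^2/8 + 5*(x - 1)/2 + 1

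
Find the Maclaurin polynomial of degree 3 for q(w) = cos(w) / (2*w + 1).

-7*w^3 + 7*w^2/2 - 2*w + 1

Expand 1/(denominator) as a geometric series and multiply by the numerator's series.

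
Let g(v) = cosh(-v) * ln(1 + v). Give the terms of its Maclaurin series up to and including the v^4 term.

-v^4/2 + 5*v^3/6 - v^2/2 + v

Expand each factor separately, then convolve coefficients.
g(0) = 0
g′(0) = 1
g′′(0) = -1
g′′′(0) = 5
g^(4)(0) = -12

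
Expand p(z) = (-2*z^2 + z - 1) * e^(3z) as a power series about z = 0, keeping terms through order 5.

Shift and add copies of the series according to the polynomial's terms.

-153*z^5/20 - 63*z^4/8 - 6*z^3 - 7*z^2/2 - 2*z - 1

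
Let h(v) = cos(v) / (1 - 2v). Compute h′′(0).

7

Expand each factor separately, then convolve coefficients.
From the series, [v^2] h = 7/2; multiply by 2! = 2 to get 7.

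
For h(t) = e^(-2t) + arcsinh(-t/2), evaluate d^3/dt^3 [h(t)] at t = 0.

-63/8

Combine the two series term by term.
The coefficient of t^3 in the expansion is -21/16, so h′′′(0) = 3! * (-21/16) = -63/8.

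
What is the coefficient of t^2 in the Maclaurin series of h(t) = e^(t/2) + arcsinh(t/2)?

1/8

Expand each term separately and add.
h(0) = 1
h′(0) = 1
h′′(0) = 1/4
So c_2 = h′′(0)/2! = 1/8.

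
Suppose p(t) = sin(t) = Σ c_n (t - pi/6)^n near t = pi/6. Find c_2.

[(t - pi/6)^0] = 1/2;  [(t - pi/6)^1] = sqrt(3)/2;  [(t - pi/6)^2] = -1/4.

-1/4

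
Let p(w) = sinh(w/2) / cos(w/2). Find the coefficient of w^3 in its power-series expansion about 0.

Divide the numerator series by the denominator series (power-series long division).
p(0) = 0
p′(0) = 1/2
p′′(0) = 0
p′′′(0) = 1/2
So c_3 = p′′′(0)/3! = 1/12.

1/12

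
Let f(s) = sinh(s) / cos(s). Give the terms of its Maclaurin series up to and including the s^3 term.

Write the quotient as an unknown series and match coefficients against numerator = denominator · series.
[s^0] = 0;  [s^1] = 1;  [s^2] = 0;  [s^3] = 2/3.

2*s^3/3 + s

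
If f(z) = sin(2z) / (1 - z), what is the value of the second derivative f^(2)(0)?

Write out both Maclaurin series and multiply, keeping only the needed powers.
The coefficient of z^2 in the expansion is 2, so f′′(0) = 2! * (2) = 4.

4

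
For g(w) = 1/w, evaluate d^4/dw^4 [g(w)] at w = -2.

From the series, [(w + 2)^4] g = -1/32; multiply by 4! = 24 to get -3/4.

-3/4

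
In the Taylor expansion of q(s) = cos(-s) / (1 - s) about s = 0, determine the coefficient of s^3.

1/2

Take the Cauchy product of the two expansions.
So c_3 = q′′′(0)/3! = 1/2.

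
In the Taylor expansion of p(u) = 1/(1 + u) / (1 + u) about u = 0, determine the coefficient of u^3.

Expand each factor separately, then convolve coefficients.
[u^0] = 1;  [u^1] = -2;  [u^2] = 3;  [u^3] = -4.

-4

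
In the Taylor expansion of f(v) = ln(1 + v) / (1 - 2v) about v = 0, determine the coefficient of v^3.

Write out both Maclaurin series and multiply, keeping only the needed powers.
f(0) = 0
f′(0) = 1
f′′(0) = 3
f′′′(0) = 20
So c_3 = f′′′(0)/3! = 10/3.

10/3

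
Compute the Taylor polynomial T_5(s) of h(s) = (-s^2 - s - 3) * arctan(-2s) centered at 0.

Multiply each power in the prefactor through the base expansion.

248*s^5/15 - 8*s^4/3 - 6*s^3 + 2*s^2 + 6*s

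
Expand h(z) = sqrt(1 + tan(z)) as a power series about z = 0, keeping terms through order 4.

Let u equal the inner series; expand the outer function in u and truncate.
[z^0] = 1;  [z^1] = 1/2;  [z^2] = -1/8;  [z^3] = 11/48;  [z^4] = -47/384.

-47*z^4/384 + 11*z^3/48 - z^2/8 + z/2 + 1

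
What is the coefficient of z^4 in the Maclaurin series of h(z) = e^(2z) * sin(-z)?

Multiply the two series term by term and collect like powers.
h(0) = 0
h′(0) = -1
h′′(0) = -4
h′′′(0) = -11
h^(4)(0) = -24

-1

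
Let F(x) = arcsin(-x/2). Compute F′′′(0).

-1/8

The coefficient of x^3 in the expansion is -1/48, so F′′′(0) = 3! * (-1/48) = -1/8.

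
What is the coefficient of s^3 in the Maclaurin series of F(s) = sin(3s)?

-9/2

Differentiate repeatedly and evaluate at the center.
F(0) = 0
F′(0) = 3
F′′(0) = 0
F′′′(0) = -27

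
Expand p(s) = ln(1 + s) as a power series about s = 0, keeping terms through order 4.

-s^4/4 + s^3/3 - s^2/2 + s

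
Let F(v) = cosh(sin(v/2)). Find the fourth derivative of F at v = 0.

-3/16

Compose series: expand the inner function first, then feed it into the outer expansion.
From the series, [v^4] F = -1/128; multiply by 4! = 24 to get -3/16.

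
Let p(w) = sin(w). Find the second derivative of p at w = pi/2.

The coefficient of (w - pi/2)^2 in the expansion is -1/2, so p′′(pi/2) = 2! * (-1/2) = -1.

-1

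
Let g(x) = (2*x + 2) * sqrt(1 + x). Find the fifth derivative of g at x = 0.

Multiply each power in the prefactor through the base expansion.
From the series, [x^5] g = -3/128; multiply by 5! = 120 to get -45/16.

-45/16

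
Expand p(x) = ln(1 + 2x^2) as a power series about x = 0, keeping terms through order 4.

-2*x^4 + 2*x^2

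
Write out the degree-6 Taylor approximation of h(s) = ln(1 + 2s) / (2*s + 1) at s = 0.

-784*s^6/5 + 1096*s^5/15 - 100*s^4/3 + 44*s^3/3 - 6*s^2 + 2*s

Expand 1/(denominator) as a geometric series and multiply by the numerator's series.
h(0) = 0
h′(0) = 2
h′′(0) = -12
h′′′(0) = 88
h^(4)(0) = -800
h^(5)(0) = 8768
h^(6)(0) = -112896
The Taylor polynomial is Σ h^(k)(0)/k! · s^k.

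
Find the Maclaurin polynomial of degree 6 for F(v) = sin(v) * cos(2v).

121*v^5/120 - 13*v^3/6 + v

Multiply the two series term by term and collect like powers.
F(0) = 0
F′(0) = 1
F′′(0) = 0
F′′′(0) = -13
F^(4)(0) = 0
F^(5)(0) = 121
F^(6)(0) = 0
Dividing each by k! gives the coefficients c_0, ..., c_6.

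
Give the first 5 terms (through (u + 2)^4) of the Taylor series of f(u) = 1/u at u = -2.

-(u + 2)^4/32 - (u + 2)^3/16 - (u + 2)^2/8 - (u + 2)/4 - 1/2

Apply the Taylor formula c_k = f^(k)(a)/k!.
[(u + 2)^0] = -1/2;  [(u + 2)^1] = -1/4;  [(u + 2)^2] = -1/8;  [(u + 2)^3] = -1/16;  [(u + 2)^4] = -1/32.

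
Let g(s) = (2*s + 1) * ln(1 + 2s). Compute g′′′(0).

-8

Shift and add copies of the series according to the polynomial's terms.
The coefficient of s^3 in the expansion is -4/3, so g′′′(0) = 3! * (-4/3) = -8.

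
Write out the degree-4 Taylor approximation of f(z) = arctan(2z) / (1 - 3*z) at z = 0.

46*z^4 + 46*z^3/3 + 6*z^2 + 2*z

Expand 1/(denominator) as a geometric series and multiply by the numerator's series.
[z^0] = 0;  [z^1] = 2;  [z^2] = 6;  [z^3] = 46/3;  [z^4] = 46.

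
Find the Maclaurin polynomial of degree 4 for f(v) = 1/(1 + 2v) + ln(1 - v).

Combine the two series term by term.
[v^0] = 1;  [v^1] = -3;  [v^2] = 7/2;  [v^3] = -25/3;  [v^4] = 63/4.

63*v^4/4 - 25*v^3/3 + 7*v^2/2 - 3*v + 1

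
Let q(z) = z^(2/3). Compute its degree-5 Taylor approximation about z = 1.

14*(z - 1)^5/729 - 7*(z - 1)^4/243 + 4*(z - 1)^3/81 - (z - 1)^2/9 + 2*(z - 1)/3 + 1

Use the known series and substitute for the argument.
q(1) = 1
q′(1) = 2/3
q′′(1) = -2/9
q′′′(1) = 8/27
q^(4)(1) = -56/81
q^(5)(1) = 560/243
Then c_k = q^(k)(1)/k! gives each Taylor coefficient.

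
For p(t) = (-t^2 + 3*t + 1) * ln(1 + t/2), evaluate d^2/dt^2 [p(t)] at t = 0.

11/4

Multiply each power in the prefactor through the base expansion.
The coefficient of t^2 in the expansion is 11/8, so p′′(0) = 2! * (11/8) = 11/4.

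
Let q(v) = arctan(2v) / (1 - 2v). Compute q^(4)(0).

256

Expand each factor separately, then convolve coefficients.
The coefficient of v^4 in the expansion is 32/3, so q^(4)(0) = 4! * (32/3) = 256.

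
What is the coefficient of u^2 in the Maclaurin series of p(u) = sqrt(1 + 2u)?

-1/2

Apply the Taylor formula c_k = f^(k)(a)/k!.
p(0) = 1
p′(0) = 1
p′′(0) = -1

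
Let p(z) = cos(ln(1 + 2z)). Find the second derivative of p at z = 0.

Compose series: expand the inner function first, then feed it into the outer expansion.
The coefficient of z^2 in the expansion is -2, so p′′(0) = 2! * (-2) = -4.

-4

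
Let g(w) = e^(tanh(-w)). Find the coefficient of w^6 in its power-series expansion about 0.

Substitute the inner expansion into the outer series and collect powers.
g(0) = 1
g′(0) = -1
g′′(0) = 1
g′′′(0) = 1
g^(4)(0) = -7
g^(5)(0) = 3
g^(6)(0) = 97
Dividing each by k! gives the coefficients c_0, ..., c_6.

97/720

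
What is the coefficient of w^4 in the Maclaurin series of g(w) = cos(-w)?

[w^0] = 1;  [w^1] = 0;  [w^2] = -1/2;  [w^3] = 0;  [w^4] = 1/24.
So c_4 = g^(4)(0)/4! = 1/24.

1/24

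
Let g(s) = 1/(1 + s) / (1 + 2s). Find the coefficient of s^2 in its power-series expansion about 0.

7

Write out both Maclaurin series and multiply, keeping only the needed powers.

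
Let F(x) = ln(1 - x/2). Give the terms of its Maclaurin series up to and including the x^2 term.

[x^0] = 0;  [x^1] = -1/2;  [x^2] = -1/8.

-x^2/8 - x/2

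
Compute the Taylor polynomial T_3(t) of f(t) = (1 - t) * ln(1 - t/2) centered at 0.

Distribute the polynomial across the series and collect like powers.
[t^0] = 0;  [t^1] = -1/2;  [t^2] = 3/8;  [t^3] = 1/12.

t^3/12 + 3*t^2/8 - t/2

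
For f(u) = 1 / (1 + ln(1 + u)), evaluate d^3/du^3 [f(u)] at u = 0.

Use the geometric series for the reciprocal, then substitute.
The coefficient of u^3 in the expansion is -7/3, so f′′′(0) = 3! * (-7/3) = -14.

-14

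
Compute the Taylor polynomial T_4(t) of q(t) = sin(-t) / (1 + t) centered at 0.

Take the Cauchy product of the two expansions.
q(0) = 0
q′(0) = -1
q′′(0) = 2
q′′′(0) = -5
q^(4)(0) = 20

5*t^4/6 - 5*t^3/6 + t^2 - t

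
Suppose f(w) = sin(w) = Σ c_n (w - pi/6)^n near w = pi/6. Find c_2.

[(w - pi/6)^0] = 1/2;  [(w - pi/6)^1] = sqrt(3)/2;  [(w - pi/6)^2] = -1/4.
So c_2 = f′′(pi/6)/2! = -1/4.

-1/4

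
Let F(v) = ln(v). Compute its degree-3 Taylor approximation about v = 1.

(v - 1)^3/3 - (v - 1)^2/2 + (v - 1)

[(v - 1)^0] = 0;  [(v - 1)^1] = 1;  [(v - 1)^2] = -1/2;  [(v - 1)^3] = 1/3.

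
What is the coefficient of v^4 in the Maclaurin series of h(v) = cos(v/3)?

1/1944

h(0) = 1
h′(0) = 0
h′′(0) = -1/9
h′′′(0) = 0
h^(4)(0) = 1/81
So c_4 = h^(4)(0)/4! = 1/1944.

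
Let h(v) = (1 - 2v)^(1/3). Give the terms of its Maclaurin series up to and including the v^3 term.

Apply the Taylor formula c_k = f^(k)(a)/k!.
h(0) = 1
h′(0) = -2/3
h′′(0) = -8/9
h′′′(0) = -80/27

-40*v^3/81 - 4*v^2/9 - 2*v/3 + 1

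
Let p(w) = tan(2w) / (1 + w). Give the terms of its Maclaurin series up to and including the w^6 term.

Multiply the two series term by term and collect like powers.
p(0) = 0
p′(0) = 2
p′′(0) = -4
p′′′(0) = 28
p^(4)(0) = -112
p^(5)(0) = 1072
p^(6)(0) = -6432
Then c_k = p^(k)(0)/k! gives each Taylor coefficient.

-134*w^6/15 + 134*w^5/15 - 14*w^4/3 + 14*w^3/3 - 2*w^2 + 2*w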